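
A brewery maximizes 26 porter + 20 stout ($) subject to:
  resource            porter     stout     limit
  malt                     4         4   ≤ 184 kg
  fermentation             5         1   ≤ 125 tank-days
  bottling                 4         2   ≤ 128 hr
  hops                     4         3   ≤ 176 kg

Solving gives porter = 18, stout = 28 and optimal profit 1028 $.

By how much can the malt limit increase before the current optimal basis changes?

Binding constraints: malt, bottling. The basis is B = [[4,4],[4,2]] with det -8.
Per unit increase in malt, x* moves by d = (-0.25, 0.5).
The basis stays optimal until hops becomes binding; allowable increase = 40 kg.

40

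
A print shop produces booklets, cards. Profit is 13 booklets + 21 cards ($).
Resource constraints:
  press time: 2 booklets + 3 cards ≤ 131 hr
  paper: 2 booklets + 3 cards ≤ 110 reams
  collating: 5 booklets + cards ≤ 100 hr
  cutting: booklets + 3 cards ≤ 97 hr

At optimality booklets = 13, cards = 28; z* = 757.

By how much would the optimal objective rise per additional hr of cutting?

Check each constraint at x*: press time 110/131 (slack 21); paper 110/110 (tight); collating 93/100 (slack 7); cutting 97/97 (tight).
Since press time, collating are not tight, their duals are 0.
From A_Bᵀ y = c: 2·y_paper + 1·y_cutting = 13; 3·y_paper + 3·y_cutting = 21.
→ y_paper = 6 and y_cutting = 1.
Shadow price of cutting = 1.

1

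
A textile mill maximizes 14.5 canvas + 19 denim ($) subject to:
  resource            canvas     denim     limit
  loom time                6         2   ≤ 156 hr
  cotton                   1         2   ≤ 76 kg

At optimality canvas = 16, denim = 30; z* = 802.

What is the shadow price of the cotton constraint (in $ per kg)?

Check each constraint at x*: loom time 156/156 (tight); cotton 76/76 (tight).
Dual feasibility on the basic columns requires 6·y_loom time + 1·y_cotton = 14.5, 2·y_loom time + 2·y_cotton = 19.
This yields shadow prices y_loom time = 1, y_cotton = 8.5.
Shadow price of cotton = 8.5.

8.5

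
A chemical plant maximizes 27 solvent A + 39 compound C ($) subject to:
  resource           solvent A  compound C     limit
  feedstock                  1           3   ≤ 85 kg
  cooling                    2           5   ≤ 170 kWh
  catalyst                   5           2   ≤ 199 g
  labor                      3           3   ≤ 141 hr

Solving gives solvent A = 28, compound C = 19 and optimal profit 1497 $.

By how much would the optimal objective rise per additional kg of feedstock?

6

Check each constraint at x*: feedstock 85/85 (tight); cooling 151/170 (slack 19); catalyst 178/199 (slack 21); labor 141/141 (tight).
Slack constraints have shadow price 0 (complementary slackness).
The binding rows give the dual system: 1·y_feedstock + 3·y_labor = 27 and 3·y_feedstock + 3·y_labor = 39.
This yields shadow prices y_feedstock = 6, y_labor = 7.
Shadow price of feedstock = 6.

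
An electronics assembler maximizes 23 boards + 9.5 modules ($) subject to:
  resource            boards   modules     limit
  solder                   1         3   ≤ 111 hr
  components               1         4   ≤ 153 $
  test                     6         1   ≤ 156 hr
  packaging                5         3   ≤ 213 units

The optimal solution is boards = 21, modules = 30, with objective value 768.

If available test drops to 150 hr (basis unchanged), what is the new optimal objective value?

747

Check each constraint at x*: solder 111/111 (tight); components 141/153 (slack 12); test 156/156 (tight); packaging 195/213 (slack 18).
By complementary slackness, y = 0 for the non-binding constraints.
The binding rows give the dual system: 1·y_solder + 6·y_test = 23 and 3·y_solder + 1·y_test = 9.5.
→ y_solder = 2 and y_test = 3.5.
Δz = y_test·Δb = 3.5 × (-6) = -21, so new z* = 768 − 21 = 747.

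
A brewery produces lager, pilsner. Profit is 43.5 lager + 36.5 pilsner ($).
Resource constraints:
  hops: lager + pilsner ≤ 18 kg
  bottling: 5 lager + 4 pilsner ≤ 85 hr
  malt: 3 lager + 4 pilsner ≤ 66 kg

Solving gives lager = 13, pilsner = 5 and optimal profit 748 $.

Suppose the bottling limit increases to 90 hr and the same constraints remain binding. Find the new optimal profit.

783

At the optimum: hops uses 18 of 18 (binding); bottling uses 85 of 85 (binding); malt uses 59 of 66 (slack = 7).
By complementary slackness, y = 0 for the non-binding constraint.
The binding rows give the dual system: 1·y_hops + 5·y_bottling = 43.5 and 1·y_hops + 4·y_bottling = 36.5.
This yields shadow prices y_hops = 8.5, y_bottling = 7.
Δz = y_bottling·Δb = 7 × (5) = 35, so new z* = 748 + 35 = 783.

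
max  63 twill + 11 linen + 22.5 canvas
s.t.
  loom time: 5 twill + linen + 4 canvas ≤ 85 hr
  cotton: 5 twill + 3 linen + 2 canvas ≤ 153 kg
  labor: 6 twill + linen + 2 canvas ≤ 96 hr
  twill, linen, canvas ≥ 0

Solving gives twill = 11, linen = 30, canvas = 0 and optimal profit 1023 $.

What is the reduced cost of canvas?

Check each constraint at x*: loom time 85/85 (tight); cotton 145/153 (slack 8); labor 96/96 (tight).
By complementary slackness, y = 0 for the non-binding constraint.
Dual feasibility on the basic columns requires 5·y_loom time + 6·y_labor = 63, 1·y_loom time + 1·y_labor = 11.
Solving: y_loom time = 3, y_labor = 8.
Reduced cost of canvas: c₃ − yᵀa₃ = 22.5 − (3·4 + 8·2) = 22.5 − 28 = -5.5.

-5.5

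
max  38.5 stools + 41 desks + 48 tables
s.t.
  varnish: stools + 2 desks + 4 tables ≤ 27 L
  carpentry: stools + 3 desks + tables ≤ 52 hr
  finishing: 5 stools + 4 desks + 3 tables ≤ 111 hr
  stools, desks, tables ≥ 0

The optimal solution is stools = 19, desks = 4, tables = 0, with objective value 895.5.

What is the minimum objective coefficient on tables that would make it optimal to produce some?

Binding: varnish and finishing. Non-binding: carpentry (21 unused).
Since carpentry is not tight, its dual is 0.
The binding rows give the dual system: 1·y_varnish + 5·y_finishing = 38.5 and 2·y_varnish + 4·y_finishing = 41.
→ y_varnish = 8.5 and y_finishing = 6.
tables enters the basis when its profit ≥ yᵀa₃ = 8.5·4 + 6·3 = 52.

52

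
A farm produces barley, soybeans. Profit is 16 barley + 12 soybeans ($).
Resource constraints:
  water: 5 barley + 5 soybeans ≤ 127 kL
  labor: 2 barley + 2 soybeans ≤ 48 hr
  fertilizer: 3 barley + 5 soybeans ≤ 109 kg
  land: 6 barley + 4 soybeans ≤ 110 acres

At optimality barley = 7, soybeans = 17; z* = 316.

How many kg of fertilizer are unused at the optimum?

3

fertilizer used = 3·7 + 5·17 = 106; slack = 109 − 106 = 3.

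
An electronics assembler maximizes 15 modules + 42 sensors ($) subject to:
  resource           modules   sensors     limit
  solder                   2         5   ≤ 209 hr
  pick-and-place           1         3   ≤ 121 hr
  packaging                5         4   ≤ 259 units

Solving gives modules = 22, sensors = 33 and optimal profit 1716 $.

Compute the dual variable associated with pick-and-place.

Binding: solder and pick-and-place. Non-binding: packaging (17 unused).
By complementary slackness, y = 0 for the non-binding constraint.
From A_Bᵀ y = c: 2·y_solder + 1·y_pick-and-place = 15; 5·y_solder + 3·y_pick-and-place = 42.
Solving: y_solder = 3, y_pick-and-place = 9.
Shadow price of pick-and-place = 9.

9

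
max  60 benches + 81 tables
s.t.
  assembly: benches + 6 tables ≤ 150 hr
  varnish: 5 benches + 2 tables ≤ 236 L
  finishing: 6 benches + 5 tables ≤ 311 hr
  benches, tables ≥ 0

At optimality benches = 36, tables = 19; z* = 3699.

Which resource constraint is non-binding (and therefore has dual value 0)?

varnish

assembly: 150/150 (binding)
varnish: 218/236 (slack 18)
finishing: 311/311 (binding)
By complementary slackness, a constraint with positive slack has shadow price 0 → varnish.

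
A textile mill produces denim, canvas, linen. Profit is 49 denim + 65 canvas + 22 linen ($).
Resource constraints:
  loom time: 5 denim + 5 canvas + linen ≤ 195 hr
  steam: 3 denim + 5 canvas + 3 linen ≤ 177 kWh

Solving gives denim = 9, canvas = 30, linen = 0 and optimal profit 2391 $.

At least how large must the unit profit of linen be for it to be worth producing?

29

Check each constraint at x*: loom time 195/195 (tight); steam 177/177 (tight).
From A_Bᵀ y = c: 5·y_loom time + 3·y_steam = 49; 5·y_loom time + 5·y_steam = 65.
Solving: y_loom time = 5, y_steam = 8.
linen enters the basis when its profit ≥ yᵀa₃ = 5·1 + 8·3 = 29.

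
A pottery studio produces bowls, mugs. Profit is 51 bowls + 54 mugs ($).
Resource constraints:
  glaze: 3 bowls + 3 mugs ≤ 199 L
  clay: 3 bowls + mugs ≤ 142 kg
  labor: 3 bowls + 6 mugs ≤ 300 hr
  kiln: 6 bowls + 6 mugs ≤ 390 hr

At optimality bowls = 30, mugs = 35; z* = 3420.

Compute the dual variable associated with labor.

Check each constraint at x*: glaze 195/199 (slack 4); clay 125/142 (slack 17); labor 300/300 (tight); kiln 390/390 (tight).
By complementary slackness, y = 0 for the non-binding constraints.
From A_Bᵀ y = c: 3·y_labor + 6·y_kiln = 51; 6·y_labor + 6·y_kiln = 54.
→ y_labor = 1 and y_kiln = 8.
Shadow price of labor = 1.

1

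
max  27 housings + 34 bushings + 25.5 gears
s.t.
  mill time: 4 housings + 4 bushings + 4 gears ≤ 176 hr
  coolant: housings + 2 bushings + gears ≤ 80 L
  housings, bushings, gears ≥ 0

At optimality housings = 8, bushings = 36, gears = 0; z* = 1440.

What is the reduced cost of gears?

-1.5

At the optimum: mill time uses 176 of 176 (binding); coolant uses 80 of 80 (binding).
Dual feasibility on the basic columns requires 4·y_mill time + 1·y_coolant = 27, 4·y_mill time + 2·y_coolant = 34.
Solving: y_mill time = 5, y_coolant = 7.
Reduced cost of gears: c₃ − yᵀa₃ = 25.5 − (5·4 + 7·1) = 25.5 − 27 = -1.5.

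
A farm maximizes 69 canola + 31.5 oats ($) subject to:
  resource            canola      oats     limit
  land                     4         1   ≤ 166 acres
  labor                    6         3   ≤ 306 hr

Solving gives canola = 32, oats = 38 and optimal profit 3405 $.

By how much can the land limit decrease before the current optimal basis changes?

64

Binding constraints: land, labor. The basis is B = [[4,1],[6,3]] with det 6.
Per unit decrease in land, x* moves by d = (-0.5, 1).
The basis stays optimal until canola reaches 0; allowable decrease = 64 acres.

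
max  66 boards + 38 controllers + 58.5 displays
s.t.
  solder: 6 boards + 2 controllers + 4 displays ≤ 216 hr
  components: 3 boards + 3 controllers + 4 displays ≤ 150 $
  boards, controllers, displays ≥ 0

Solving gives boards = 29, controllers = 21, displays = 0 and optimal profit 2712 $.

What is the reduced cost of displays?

-1.5

At the optimum: solder uses 216 of 216 (binding); components uses 150 of 150 (binding).
The binding rows give the dual system: 6·y_solder + 3·y_components = 66 and 2·y_solder + 3·y_components = 38.
Solving: y_solder = 7, y_components = 8.
Reduced cost of displays: c₃ − yᵀa₃ = 58.5 − (7·4 + 8·4) = 58.5 − 60 = -1.5.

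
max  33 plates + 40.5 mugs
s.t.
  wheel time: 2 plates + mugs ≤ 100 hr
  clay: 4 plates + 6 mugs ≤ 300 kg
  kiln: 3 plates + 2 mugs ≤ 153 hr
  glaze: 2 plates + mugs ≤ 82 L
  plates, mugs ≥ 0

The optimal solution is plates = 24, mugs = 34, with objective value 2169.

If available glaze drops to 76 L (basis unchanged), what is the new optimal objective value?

2142

Binding: clay and glaze. Non-binding: wheel time (18 unused), kiln (13 unused).
Since wheel time, kiln are not tight, their duals are 0.
From A_Bᵀ y = c: 4·y_clay + 2·y_glaze = 33; 6·y_clay + 1·y_glaze = 40.5.
This yields shadow prices y_clay = 6, y_glaze = 4.5.
Δz = y_glaze·Δb = 4.5 × (-6) = -27, so new z* = 2169 − 27 = 2142.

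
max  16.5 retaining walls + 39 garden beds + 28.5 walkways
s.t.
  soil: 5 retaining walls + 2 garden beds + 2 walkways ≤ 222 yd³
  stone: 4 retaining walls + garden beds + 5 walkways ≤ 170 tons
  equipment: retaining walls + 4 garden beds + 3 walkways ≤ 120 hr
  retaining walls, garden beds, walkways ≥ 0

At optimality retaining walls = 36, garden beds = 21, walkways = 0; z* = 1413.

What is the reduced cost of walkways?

Check each constraint at x*: soil 222/222 (tight); stone 165/170 (slack 5); equipment 120/120 (tight).
Since stone is not tight, its dual is 0.
The binding rows give the dual system: 5·y_soil + 1·y_equipment = 16.5 and 2·y_soil + 4·y_equipment = 39.
This yields shadow prices y_soil = 1.5, y_equipment = 9.
Reduced cost of walkways: c₃ − yᵀa₃ = 28.5 − (1.5·2 + 9·3) = 28.5 − 30 = -1.5.

-1.5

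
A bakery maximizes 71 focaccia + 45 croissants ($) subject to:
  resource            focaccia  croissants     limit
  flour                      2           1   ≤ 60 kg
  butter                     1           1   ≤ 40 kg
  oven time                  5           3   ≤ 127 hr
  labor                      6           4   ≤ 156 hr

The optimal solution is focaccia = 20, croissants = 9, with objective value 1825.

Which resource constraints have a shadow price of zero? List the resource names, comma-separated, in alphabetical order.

flour: 49/60 (slack 11)
butter: 29/40 (slack 11)
oven time: 127/127 (binding)
labor: 156/156 (binding)
By complementary slackness, a constraint with positive slack has shadow price 0 → butter, flour.

butter, flour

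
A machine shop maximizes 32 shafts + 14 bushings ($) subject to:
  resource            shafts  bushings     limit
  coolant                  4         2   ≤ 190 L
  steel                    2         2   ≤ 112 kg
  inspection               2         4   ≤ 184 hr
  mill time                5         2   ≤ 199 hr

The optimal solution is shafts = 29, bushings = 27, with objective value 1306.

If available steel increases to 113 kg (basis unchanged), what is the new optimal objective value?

1307

Binding: steel and mill time. Non-binding: coolant (20 unused), inspection (18 unused).
Since coolant, inspection are not tight, their duals are 0.
Dual feasibility on the basic columns requires 2·y_steel + 5·y_mill time = 32, 2·y_steel + 2·y_mill time = 14.
→ y_steel = 1 and y_mill time = 6.
Δz = y_steel·Δb = 1 × (1) = 1, so new z* = 1306 + 1 = 1307.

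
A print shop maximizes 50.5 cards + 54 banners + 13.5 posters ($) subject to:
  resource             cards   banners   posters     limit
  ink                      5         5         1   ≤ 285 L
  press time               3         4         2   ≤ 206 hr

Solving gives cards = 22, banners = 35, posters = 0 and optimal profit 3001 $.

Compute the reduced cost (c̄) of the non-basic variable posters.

-1.5

Check each constraint at x*: ink 285/285 (tight); press time 206/206 (tight).
From A_Bᵀ y = c: 5·y_ink + 3·y_press time = 50.5; 5·y_ink + 4·y_press time = 54.
This yields shadow prices y_ink = 8, y_press time = 3.5.
Reduced cost of posters: c₃ − yᵀa₃ = 13.5 − (8·1 + 3.5·2) = 13.5 − 15 = -1.5.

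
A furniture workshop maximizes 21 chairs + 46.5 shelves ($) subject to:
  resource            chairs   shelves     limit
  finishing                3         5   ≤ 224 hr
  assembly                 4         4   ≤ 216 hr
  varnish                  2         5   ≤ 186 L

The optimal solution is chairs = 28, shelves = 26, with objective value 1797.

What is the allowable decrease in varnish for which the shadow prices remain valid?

Binding constraints: assembly, varnish. The basis is B = [[4,4],[2,5]] with det 12.
Per unit decrease in varnish, x* moves by d = (0.3333, -0.3333).
The basis stays optimal until shelves reaches 0; allowable decrease = 78 L.

78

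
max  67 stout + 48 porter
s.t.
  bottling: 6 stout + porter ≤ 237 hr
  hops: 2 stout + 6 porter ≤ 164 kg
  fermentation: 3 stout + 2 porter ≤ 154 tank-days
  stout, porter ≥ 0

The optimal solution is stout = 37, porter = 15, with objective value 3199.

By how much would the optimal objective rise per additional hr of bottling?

9

Check each constraint at x*: bottling 237/237 (tight); hops 164/164 (tight); fermentation 141/154 (slack 13).
By complementary slackness, y = 0 for the non-binding constraint.
From A_Bᵀ y = c: 6·y_bottling + 2·y_hops = 67; 1·y_bottling + 6·y_hops = 48.
Solving: y_bottling = 9, y_hops = 6.5.
Shadow price of bottling = 9.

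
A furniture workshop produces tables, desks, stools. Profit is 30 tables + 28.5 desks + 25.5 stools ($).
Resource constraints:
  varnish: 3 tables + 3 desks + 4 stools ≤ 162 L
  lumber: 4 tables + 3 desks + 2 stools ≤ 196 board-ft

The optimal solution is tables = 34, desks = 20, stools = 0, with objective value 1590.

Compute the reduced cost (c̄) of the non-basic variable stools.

-9.5

Check each constraint at x*: varnish 162/162 (tight); lumber 196/196 (tight).
The binding rows give the dual system: 3·y_varnish + 4·y_lumber = 30 and 3·y_varnish + 3·y_lumber = 28.5.
→ y_varnish = 8 and y_lumber = 1.5.
Reduced cost of stools: c₃ − yᵀa₃ = 25.5 − (8·4 + 1.5·2) = 25.5 − 35 = -9.5.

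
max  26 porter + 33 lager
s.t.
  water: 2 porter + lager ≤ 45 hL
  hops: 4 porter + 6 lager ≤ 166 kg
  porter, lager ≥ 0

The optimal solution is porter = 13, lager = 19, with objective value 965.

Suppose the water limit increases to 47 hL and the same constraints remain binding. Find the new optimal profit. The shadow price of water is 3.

971

Δb = 2, so new z* = 965 + (3)·(2) = 965 + 6 = 971.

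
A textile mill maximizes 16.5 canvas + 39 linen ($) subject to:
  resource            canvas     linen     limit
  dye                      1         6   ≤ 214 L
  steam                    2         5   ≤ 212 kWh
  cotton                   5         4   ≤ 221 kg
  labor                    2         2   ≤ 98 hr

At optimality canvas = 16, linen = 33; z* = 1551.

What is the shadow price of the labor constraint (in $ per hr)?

At the optimum: dye uses 214 of 214 (binding); steam uses 197 of 212 (slack = 15); cotton uses 212 of 221 (slack = 9); labor uses 98 of 98 (binding).
By complementary slackness, y = 0 for the non-binding constraints.
Dual feasibility on the basic columns requires 1·y_dye + 2·y_labor = 16.5, 6·y_dye + 2·y_labor = 39.
→ y_dye = 4.5 and y_labor = 6.
Shadow price of labor = 6.

6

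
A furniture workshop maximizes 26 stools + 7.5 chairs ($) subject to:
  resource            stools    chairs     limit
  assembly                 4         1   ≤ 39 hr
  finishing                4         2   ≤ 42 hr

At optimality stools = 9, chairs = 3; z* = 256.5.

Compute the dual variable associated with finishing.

1

Check each constraint at x*: assembly 39/39 (tight); finishing 42/42 (tight).
The binding rows give the dual system: 4·y_assembly + 4·y_finishing = 26 and 1·y_assembly + 2·y_finishing = 7.5.
This yields shadow prices y_assembly = 5.5, y_finishing = 1.
Shadow price of finishing = 1.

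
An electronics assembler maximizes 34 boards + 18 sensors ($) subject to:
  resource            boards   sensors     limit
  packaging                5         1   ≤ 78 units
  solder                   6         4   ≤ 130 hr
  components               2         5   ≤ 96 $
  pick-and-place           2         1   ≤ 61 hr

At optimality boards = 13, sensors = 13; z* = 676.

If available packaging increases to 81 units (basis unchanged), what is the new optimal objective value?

682

Binding: packaging and solder. Non-binding: components (5 unused), pick-and-place (22 unused).
Since components, pick-and-place are not tight, their duals are 0.
Dual feasibility on the basic columns requires 5·y_packaging + 6·y_solder = 34, 1·y_packaging + 4·y_solder = 18.
Solving: y_packaging = 2, y_solder = 4.
Δz = y_packaging·Δb = 2 × (3) = 6, so new z* = 676 + 6 = 682.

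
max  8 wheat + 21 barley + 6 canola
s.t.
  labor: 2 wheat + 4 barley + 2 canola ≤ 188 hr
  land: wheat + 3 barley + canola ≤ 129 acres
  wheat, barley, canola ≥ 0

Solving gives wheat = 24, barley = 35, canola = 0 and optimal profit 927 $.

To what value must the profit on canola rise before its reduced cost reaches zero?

Both labor and land are binding at x*.
The binding rows give the dual system: 2·y_labor + 1·y_land = 8 and 4·y_labor + 3·y_land = 21.
→ y_labor = 1.5 and y_land = 5.
canola enters the basis when its profit ≥ yᵀa₃ = 1.5·2 + 5·1 = 8.

8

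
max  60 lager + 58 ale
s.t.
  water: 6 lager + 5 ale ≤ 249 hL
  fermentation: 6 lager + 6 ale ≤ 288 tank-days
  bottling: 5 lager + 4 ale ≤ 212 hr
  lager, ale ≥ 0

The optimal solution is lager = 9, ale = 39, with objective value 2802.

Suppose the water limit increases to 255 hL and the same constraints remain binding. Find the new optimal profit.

Check each constraint at x*: water 249/249 (tight); fermentation 288/288 (tight); bottling 201/212 (slack 11).
Since bottling is not tight, its dual is 0.
The binding rows give the dual system: 6·y_water + 6·y_fermentation = 60 and 5·y_water + 6·y_fermentation = 58.
→ y_water = 2 and y_fermentation = 8.
Δz = y_water·Δb = 2 × (6) = 12, so new z* = 2802 + 12 = 2814.

2814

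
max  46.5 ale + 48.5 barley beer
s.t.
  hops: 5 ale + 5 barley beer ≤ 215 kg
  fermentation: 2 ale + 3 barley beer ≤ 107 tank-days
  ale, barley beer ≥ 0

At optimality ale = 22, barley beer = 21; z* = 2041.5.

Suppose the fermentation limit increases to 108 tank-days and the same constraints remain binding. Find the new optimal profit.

Both hops and fermentation are binding at x*.
The binding rows give the dual system: 5·y_hops + 2·y_fermentation = 46.5 and 5·y_hops + 3·y_fermentation = 48.5.
This yields shadow prices y_hops = 8.5, y_fermentation = 2.
Δz = y_fermentation·Δb = 2 × (1) = 2, so new z* = 2041.5 + 2 = 2043.5.

2043.5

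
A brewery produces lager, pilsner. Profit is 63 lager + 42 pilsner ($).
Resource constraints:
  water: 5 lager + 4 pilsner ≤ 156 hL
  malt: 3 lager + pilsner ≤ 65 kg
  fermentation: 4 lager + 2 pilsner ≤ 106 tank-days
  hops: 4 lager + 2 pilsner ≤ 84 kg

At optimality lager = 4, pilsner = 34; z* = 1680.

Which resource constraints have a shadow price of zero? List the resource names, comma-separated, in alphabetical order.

fermentation, malt

water: 156/156 (binding)
malt: 46/65 (slack 19)
fermentation: 84/106 (slack 22)
hops: 84/84 (binding)
By complementary slackness, a constraint with positive slack has shadow price 0 → fermentation, malt.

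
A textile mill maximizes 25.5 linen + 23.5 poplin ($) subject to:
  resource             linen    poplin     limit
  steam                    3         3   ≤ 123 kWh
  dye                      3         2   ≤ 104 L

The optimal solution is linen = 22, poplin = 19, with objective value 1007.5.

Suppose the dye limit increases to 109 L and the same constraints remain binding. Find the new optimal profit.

Both steam and dye are binding at x*.
From A_Bᵀ y = c: 3·y_steam + 3·y_dye = 25.5; 3·y_steam + 2·y_dye = 23.5.
→ y_steam = 6.5 and y_dye = 2.
Δz = y_dye·Δb = 2 × (5) = 10, so new z* = 1007.5 + 10 = 1017.5.

1017.5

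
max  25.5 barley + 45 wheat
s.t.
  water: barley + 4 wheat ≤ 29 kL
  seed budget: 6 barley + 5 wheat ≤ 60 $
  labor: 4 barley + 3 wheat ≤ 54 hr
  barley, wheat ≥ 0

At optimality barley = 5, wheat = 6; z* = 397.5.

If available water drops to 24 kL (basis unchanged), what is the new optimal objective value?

Binding: water and seed budget. Non-binding: labor (16 unused).
By complementary slackness, y = 0 for the non-binding constraint.
The binding rows give the dual system: 1·y_water + 6·y_seed budget = 25.5 and 4·y_water + 5·y_seed budget = 45.
This yields shadow prices y_water = 7.5, y_seed budget = 3.
Δz = y_water·Δb = 7.5 × (-5) = -37.5, so new z* = 397.5 − 37.5 = 360.

360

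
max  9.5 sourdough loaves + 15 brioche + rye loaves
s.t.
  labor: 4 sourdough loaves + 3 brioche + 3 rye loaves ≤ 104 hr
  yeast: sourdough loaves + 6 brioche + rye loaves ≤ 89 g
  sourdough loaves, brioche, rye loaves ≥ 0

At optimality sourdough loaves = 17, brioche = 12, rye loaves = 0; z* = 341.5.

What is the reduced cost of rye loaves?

-6.5

At the optimum: labor uses 104 of 104 (binding); yeast uses 89 of 89 (binding).
Dual feasibility on the basic columns requires 4·y_labor + 1·y_yeast = 9.5, 3·y_labor + 6·y_yeast = 15.
This yields shadow prices y_labor = 2, y_yeast = 1.5.
Reduced cost of rye loaves: c₃ − yᵀa₃ = 1 − (2·3 + 1.5·1) = 1 − 7.5 = -6.5.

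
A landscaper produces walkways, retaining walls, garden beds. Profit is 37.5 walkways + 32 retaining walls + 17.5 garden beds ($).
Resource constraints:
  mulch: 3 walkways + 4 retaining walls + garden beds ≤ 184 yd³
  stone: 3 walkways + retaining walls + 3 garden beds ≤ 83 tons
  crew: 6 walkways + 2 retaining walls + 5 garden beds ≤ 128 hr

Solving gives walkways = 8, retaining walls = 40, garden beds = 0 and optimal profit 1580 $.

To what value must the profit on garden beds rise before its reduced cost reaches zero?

21.5

Check each constraint at x*: mulch 184/184 (tight); stone 64/83 (slack 19); crew 128/128 (tight).
Slack constraints have shadow price 0 (complementary slackness).
Dual feasibility on the basic columns requires 3·y_mulch + 6·y_crew = 37.5, 4·y_mulch + 2·y_crew = 32.
This yields shadow prices y_mulch = 6.5, y_crew = 3.
garden beds enters the basis when its profit ≥ yᵀa₃ = 6.5·1 + 3·5 = 21.5.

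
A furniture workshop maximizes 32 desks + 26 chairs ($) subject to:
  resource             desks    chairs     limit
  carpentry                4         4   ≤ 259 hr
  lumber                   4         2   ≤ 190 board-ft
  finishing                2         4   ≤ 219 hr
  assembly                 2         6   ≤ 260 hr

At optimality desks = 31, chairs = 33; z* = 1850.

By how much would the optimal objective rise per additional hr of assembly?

Binding: lumber and assembly. Non-binding: carpentry (3 unused), finishing (25 unused).
Slack constraints have shadow price 0 (complementary slackness).
The binding rows give the dual system: 4·y_lumber + 2·y_assembly = 32 and 2·y_lumber + 6·y_assembly = 26.
→ y_lumber = 7 and y_assembly = 2.
Shadow price of assembly = 2.

2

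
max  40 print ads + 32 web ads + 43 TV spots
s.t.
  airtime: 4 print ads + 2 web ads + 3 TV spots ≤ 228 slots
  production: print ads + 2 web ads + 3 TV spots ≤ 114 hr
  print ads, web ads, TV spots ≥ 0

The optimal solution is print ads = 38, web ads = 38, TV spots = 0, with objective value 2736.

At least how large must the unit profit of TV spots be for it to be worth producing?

Both airtime and production are binding at x*.
From A_Bᵀ y = c: 4·y_airtime + 1·y_production = 40; 2·y_airtime + 2·y_production = 32.
→ y_airtime = 8 and y_production = 8.
TV spots enters the basis when its profit ≥ yᵀa₃ = 8·3 + 8·3 = 48.

48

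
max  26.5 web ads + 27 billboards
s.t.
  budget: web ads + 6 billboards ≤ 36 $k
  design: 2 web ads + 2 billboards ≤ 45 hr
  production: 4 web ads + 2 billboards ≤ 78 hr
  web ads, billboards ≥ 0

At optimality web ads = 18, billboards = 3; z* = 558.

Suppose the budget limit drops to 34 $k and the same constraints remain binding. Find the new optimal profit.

Binding: budget and production. Non-binding: design (3 unused).
Slack constraints have shadow price 0 (complementary slackness).
Dual feasibility on the basic columns requires 1·y_budget + 4·y_production = 26.5, 6·y_budget + 2·y_production = 27.
→ y_budget = 2.5 and y_production = 6.
Δz = y_budget·Δb = 2.5 × (-2) = -5, so new z* = 558 − 5 = 553.

553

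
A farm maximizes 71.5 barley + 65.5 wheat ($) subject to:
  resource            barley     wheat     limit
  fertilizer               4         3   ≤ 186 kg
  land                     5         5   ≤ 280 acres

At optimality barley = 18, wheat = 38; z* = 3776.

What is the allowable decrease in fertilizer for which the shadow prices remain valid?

Binding constraints: fertilizer, land. The basis is B = [[4,3],[5,5]] with det 5.
Per unit decrease in fertilizer, x* moves by d = (-1, 1).
The basis stays optimal until barley reaches 0; allowable decrease = 18 kg.

18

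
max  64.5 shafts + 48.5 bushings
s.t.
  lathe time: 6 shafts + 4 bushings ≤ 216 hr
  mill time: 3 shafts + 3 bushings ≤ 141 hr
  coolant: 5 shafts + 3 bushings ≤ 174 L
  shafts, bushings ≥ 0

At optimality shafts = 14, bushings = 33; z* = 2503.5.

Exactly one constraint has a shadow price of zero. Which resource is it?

lathe time: 216/216 (binding)
mill time: 141/141 (binding)
coolant: 169/174 (slack 5)
By complementary slackness, a constraint with positive slack has shadow price 0 → coolant.

coolant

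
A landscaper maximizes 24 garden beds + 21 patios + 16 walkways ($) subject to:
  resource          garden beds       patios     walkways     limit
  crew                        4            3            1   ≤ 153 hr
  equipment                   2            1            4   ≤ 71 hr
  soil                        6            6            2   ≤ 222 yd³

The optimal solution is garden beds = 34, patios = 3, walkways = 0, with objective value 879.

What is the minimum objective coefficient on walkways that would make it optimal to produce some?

At the optimum: crew uses 145 of 153 (slack = 8); equipment uses 71 of 71 (binding); soil uses 222 of 222 (binding).
By complementary slackness, y = 0 for the non-binding constraint.
The binding rows give the dual system: 2·y_equipment + 6·y_soil = 24 and 1·y_equipment + 6·y_soil = 21.
→ y_equipment = 3 and y_soil = 3.
walkways enters the basis when its profit ≥ yᵀa₃ = 3·4 + 3·2 = 18.

18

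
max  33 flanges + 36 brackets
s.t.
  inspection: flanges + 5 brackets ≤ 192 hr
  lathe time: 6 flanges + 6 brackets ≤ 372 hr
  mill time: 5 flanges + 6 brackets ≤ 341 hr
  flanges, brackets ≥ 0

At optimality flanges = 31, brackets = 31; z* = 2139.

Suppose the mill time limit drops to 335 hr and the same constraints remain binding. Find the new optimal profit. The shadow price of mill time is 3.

2121

Δb = -6, so new z* = 2139 + (3)·(-6) = 2139 − 18 = 2121.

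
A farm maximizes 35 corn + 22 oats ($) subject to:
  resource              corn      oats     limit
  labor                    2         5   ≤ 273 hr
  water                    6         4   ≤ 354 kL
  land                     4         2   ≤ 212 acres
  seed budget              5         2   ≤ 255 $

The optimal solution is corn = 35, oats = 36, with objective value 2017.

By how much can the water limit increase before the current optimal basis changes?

Binding constraints: water, land. The basis is B = [[6,4],[4,2]] with det -4.
Per unit increase in water, x* moves by d = (-0.5, 1).
The basis stays optimal until labor becomes binding; allowable increase = 5.75 kL.

5.75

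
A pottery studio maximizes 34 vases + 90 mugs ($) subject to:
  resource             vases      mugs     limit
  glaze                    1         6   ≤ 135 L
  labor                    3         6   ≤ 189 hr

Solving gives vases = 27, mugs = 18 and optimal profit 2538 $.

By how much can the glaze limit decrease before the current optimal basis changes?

Binding constraints: glaze, labor. The basis is B = [[1,6],[3,6]] with det -12.
Per unit decrease in glaze, x* moves by d = (0.5, -0.25).
The basis stays optimal until mugs reaches 0; allowable decrease = 72 L.

72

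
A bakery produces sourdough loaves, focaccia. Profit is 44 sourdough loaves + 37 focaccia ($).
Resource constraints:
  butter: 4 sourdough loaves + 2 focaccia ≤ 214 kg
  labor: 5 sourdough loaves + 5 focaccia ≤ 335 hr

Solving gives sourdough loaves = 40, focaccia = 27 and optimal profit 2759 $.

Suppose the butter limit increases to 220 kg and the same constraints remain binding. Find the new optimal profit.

Both butter and labor are binding at x*.
Dual feasibility on the basic columns requires 4·y_butter + 5·y_labor = 44, 2·y_butter + 5·y_labor = 37.
→ y_butter = 3.5 and y_labor = 6.
Δz = y_butter·Δb = 3.5 × (6) = 21, so new z* = 2759 + 21 = 2780.

2780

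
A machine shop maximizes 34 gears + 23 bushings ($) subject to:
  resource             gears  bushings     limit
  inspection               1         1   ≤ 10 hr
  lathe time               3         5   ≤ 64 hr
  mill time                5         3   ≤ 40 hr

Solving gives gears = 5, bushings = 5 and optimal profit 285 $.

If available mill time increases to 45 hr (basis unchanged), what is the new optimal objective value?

312.5

At the optimum: inspection uses 10 of 10 (binding); lathe time uses 40 of 64 (slack = 24); mill time uses 40 of 40 (binding).
By complementary slackness, y = 0 for the non-binding constraint.
Dual feasibility on the basic columns requires 1·y_inspection + 5·y_mill time = 34, 1·y_inspection + 3·y_mill time = 23.
Solving: y_inspection = 6.5, y_mill time = 5.5.
Δz = y_mill time·Δb = 5.5 × (5) = 27.5, so new z* = 285 + 27.5 = 312.5.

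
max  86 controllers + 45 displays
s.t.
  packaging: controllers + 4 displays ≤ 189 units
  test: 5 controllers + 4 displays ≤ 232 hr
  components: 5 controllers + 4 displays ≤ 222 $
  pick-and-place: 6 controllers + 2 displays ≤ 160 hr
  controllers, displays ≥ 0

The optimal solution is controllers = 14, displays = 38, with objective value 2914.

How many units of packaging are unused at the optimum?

23

packaging used = 1·14 + 4·38 = 166; slack = 189 − 166 = 23.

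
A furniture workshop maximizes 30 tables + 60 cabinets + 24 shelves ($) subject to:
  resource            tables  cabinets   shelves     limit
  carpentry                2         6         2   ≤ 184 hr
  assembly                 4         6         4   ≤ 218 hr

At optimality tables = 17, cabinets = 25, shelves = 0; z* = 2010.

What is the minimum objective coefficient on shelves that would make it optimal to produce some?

Both carpentry and assembly are binding at x*.
From A_Bᵀ y = c: 2·y_carpentry + 4·y_assembly = 30; 6·y_carpentry + 6·y_assembly = 60.
This yields shadow prices y_carpentry = 5, y_assembly = 5.
shelves enters the basis when its profit ≥ yᵀa₃ = 5·2 + 5·4 = 30.

30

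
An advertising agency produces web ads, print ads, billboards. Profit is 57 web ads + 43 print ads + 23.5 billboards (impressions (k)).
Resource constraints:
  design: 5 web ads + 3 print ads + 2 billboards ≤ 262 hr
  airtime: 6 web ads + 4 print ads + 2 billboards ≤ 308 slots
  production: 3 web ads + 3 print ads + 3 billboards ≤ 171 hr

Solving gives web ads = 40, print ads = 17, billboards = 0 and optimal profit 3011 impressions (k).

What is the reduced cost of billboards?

Check each constraint at x*: design 251/262 (slack 11); airtime 308/308 (tight); production 171/171 (tight).
By complementary slackness, y = 0 for the non-binding constraint.
From A_Bᵀ y = c: 6·y_airtime + 3·y_production = 57; 4·y_airtime + 3·y_production = 43.
This yields shadow prices y_airtime = 7, y_production = 5.
Reduced cost of billboards: c₃ − yᵀa₃ = 23.5 − (7·2 + 5·3) = 23.5 − 29 = -5.5.

-5.5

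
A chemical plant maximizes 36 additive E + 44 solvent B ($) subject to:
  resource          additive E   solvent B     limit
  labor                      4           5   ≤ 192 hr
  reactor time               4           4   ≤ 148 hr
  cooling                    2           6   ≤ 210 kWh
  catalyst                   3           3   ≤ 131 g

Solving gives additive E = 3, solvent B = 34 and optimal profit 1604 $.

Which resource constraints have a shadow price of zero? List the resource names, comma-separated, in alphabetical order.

labor: 182/192 (slack 10)
reactor time: 148/148 (binding)
cooling: 210/210 (binding)
catalyst: 111/131 (slack 20)
By complementary slackness, a constraint with positive slack has shadow price 0 → catalyst, labor.

catalyst, labor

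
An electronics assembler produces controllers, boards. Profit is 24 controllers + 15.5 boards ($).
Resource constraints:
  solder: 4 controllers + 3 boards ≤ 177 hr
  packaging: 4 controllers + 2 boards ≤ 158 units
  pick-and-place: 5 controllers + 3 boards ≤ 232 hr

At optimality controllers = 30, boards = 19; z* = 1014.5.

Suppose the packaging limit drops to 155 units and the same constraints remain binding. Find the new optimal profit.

At the optimum: solder uses 177 of 177 (binding); packaging uses 158 of 158 (binding); pick-and-place uses 207 of 232 (slack = 25).
Slack constraints have shadow price 0 (complementary slackness).
From A_Bᵀ y = c: 4·y_solder + 4·y_packaging = 24; 3·y_solder + 2·y_packaging = 15.5.
Solving: y_solder = 3.5, y_packaging = 2.5.
Δz = y_packaging·Δb = 2.5 × (-3) = -7.5, so new z* = 1014.5 − 7.5 = 1007.

1007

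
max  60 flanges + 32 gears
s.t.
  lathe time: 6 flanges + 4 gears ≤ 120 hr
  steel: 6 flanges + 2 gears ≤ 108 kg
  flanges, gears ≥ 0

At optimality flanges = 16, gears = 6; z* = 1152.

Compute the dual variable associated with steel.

4

Both lathe time and steel are binding at x*.
The binding rows give the dual system: 6·y_lathe time + 6·y_steel = 60 and 4·y_lathe time + 2·y_steel = 32.
Solving: y_lathe time = 6, y_steel = 4.
Shadow price of steel = 4.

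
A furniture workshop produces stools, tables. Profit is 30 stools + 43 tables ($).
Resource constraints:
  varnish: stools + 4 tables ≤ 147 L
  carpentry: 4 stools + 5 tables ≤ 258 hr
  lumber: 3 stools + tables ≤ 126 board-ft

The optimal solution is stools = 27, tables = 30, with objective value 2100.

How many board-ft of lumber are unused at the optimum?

15

lumber used = 3·27 + 1·30 = 111; slack = 126 − 111 = 15.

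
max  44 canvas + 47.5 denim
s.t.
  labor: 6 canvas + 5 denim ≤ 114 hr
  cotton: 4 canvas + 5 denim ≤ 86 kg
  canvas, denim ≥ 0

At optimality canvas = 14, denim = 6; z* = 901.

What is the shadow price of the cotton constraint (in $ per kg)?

6.5

Both labor and cotton are binding at x*.
Dual feasibility on the basic columns requires 6·y_labor + 4·y_cotton = 44, 5·y_labor + 5·y_cotton = 47.5.
→ y_labor = 3 and y_cotton = 6.5.
Shadow price of cotton = 6.5.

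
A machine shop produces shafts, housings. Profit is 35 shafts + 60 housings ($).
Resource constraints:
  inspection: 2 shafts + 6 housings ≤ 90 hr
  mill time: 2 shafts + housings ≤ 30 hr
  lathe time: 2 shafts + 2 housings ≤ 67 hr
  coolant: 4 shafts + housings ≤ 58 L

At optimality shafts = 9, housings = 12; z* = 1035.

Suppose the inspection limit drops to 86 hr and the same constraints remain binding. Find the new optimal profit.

Binding: inspection and mill time. Non-binding: lathe time (25 unused), coolant (10 unused).
Since lathe time, coolant are not tight, their duals are 0.
From A_Bᵀ y = c: 2·y_inspection + 2·y_mill time = 35; 6·y_inspection + 1·y_mill time = 60.
Solving: y_inspection = 8.5, y_mill time = 9.
Δz = y_inspection·Δb = 8.5 × (-4) = -34, so new z* = 1035 − 34 = 1001.

1001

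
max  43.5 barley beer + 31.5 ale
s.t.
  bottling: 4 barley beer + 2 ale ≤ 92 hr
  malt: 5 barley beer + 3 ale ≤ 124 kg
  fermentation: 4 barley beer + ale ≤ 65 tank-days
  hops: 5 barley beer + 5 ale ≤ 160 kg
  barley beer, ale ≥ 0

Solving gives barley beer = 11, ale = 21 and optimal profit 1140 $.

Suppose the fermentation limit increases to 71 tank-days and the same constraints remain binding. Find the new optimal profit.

Check each constraint at x*: bottling 86/92 (slack 6); malt 118/124 (slack 6); fermentation 65/65 (tight); hops 160/160 (tight).
Slack constraints have shadow price 0 (complementary slackness).
From A_Bᵀ y = c: 4·y_fermentation + 5·y_hops = 43.5; 1·y_fermentation + 5·y_hops = 31.5.
→ y_fermentation = 4 and y_hops = 5.5.
Δz = y_fermentation·Δb = 4 × (6) = 24, so new z* = 1140 + 24 = 1164.

1164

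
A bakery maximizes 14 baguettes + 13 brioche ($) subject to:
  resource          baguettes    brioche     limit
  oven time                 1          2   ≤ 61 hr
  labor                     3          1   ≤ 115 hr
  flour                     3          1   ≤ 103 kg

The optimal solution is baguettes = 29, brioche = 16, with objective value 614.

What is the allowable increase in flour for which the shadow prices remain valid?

12

Binding constraints: oven time, flour. The basis is B = [[1,2],[3,1]] with det -5.
Per unit increase in flour, x* moves by d = (0.4, -0.2).
The basis stays optimal until labor becomes binding; allowable increase = 12 kg.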